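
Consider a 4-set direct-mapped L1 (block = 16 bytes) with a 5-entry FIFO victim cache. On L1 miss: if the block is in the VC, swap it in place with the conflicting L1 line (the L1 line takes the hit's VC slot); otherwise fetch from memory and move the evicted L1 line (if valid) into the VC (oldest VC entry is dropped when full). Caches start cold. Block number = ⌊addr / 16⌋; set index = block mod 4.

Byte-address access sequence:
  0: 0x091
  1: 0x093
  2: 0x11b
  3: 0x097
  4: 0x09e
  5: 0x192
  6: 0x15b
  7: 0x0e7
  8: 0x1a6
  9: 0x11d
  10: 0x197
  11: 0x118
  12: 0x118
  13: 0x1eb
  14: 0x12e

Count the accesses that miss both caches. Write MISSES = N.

  [0] addr=0x91 blk=9 s=1: MISS | VC []
  [1] addr=0x93 blk=9 s=1: L1-HIT | VC []
  [2] addr=0x11b blk=17 s=1: MISS | VC [9]
  [3] addr=0x97 blk=9 s=1: VC-HIT | VC [17]
  [4] addr=0x9e blk=9 s=1: L1-HIT | VC [17]
  [5] addr=0x192 blk=25 s=1: MISS | VC [17, 9]
  [6] addr=0x15b blk=21 s=1: MISS | VC [17, 9, 25]
  [7] addr=0xe7 blk=14 s=2: MISS | VC [17, 9, 25]
  [8] addr=0x1a6 blk=26 s=2: MISS | VC [17, 9, 25, 14]
  [9] addr=0x11d blk=17 s=1: VC-HIT | VC [21, 9, 25, 14]
  [10] addr=0x197 blk=25 s=1: VC-HIT | VC [21, 9, 17, 14]
  [11] addr=0x118 blk=17 s=1: VC-HIT | VC [21, 9, 25, 14]
  [12] addr=0x118 blk=17 s=1: L1-HIT | VC [21, 9, 25, 14]
  [13] addr=0x1eb blk=30 s=2: MISS | VC [21, 9, 25, 14, 26]
  [14] addr=0x12e blk=18 s=2: MISS | VC [9, 25, 14, 26, 30]

MISSES = 8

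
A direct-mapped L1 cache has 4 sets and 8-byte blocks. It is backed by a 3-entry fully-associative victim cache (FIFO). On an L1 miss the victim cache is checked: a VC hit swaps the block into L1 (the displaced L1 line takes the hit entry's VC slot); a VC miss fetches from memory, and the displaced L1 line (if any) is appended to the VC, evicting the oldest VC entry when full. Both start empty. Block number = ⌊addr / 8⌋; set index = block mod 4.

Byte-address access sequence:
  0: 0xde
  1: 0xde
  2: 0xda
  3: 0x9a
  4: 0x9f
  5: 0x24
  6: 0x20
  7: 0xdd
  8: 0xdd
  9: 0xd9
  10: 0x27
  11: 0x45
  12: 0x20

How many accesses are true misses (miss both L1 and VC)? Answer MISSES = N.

0: 0xde (blk 27, set 3) → MISS  vc=[]
1: 0xde (blk 27, set 3) → L1-HIT  vc=[]
2: 0xda (blk 27, set 3) → L1-HIT  vc=[]
3: 0x9a (blk 19, set 3) → MISS  vc=[27]
4: 0x9f (blk 19, set 3) → L1-HIT  vc=[27]
5: 0x24 (blk 4, set 0) → MISS  vc=[27]
6: 0x20 (blk 4, set 0) → L1-HIT  vc=[27]
7: 0xdd (blk 27, set 3) → VC-HIT  vc=[19]
8: 0xdd (blk 27, set 3) → L1-HIT  vc=[19]
9: 0xd9 (blk 27, set 3) → L1-HIT  vc=[19]
10: 0x27 (blk 4, set 0) → L1-HIT  vc=[19]
11: 0x45 (blk 8, set 0) → MISS  vc=[19, 4]
12: 0x20 (blk 4, set 0) → VC-HIT  vc=[19, 8]

MISSES = 4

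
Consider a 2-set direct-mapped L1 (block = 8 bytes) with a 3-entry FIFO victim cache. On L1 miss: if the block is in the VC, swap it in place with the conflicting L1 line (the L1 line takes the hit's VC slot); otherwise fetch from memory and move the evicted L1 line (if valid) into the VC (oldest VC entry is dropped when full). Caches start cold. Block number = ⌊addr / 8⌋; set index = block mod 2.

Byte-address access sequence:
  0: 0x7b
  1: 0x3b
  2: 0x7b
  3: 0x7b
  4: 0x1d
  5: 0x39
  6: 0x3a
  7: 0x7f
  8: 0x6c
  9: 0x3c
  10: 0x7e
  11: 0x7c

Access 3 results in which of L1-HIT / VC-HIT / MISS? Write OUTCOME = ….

OUTCOME = L1-HIT

0: 0x7b (blk 15, set 1) → MISS  vc=[]
1: 0x3b (blk 7, set 1) → MISS  vc=[15]
2: 0x7b (blk 15, set 1) → VC-HIT  vc=[7]
3: 0x7b (blk 15, set 1) → L1-HIT  vc=[7]
4: 0x1d (blk 3, set 1) → MISS  vc=[7, 15]
5: 0x39 (blk 7, set 1) → VC-HIT  vc=[3, 15]
6: 0x3a (blk 7, set 1) → L1-HIT  vc=[3, 15]
7: 0x7f (blk 15, set 1) → VC-HIT  vc=[3, 7]
8: 0x6c (blk 13, set 1) → MISS  vc=[3, 7, 15]
9: 0x3c (blk 7, set 1) → VC-HIT  vc=[3, 13, 15]
10: 0x7e (blk 15, set 1) → VC-HIT  vc=[3, 13, 7]
11: 0x7c (blk 15, set 1) → L1-HIT  vc=[3, 13, 7]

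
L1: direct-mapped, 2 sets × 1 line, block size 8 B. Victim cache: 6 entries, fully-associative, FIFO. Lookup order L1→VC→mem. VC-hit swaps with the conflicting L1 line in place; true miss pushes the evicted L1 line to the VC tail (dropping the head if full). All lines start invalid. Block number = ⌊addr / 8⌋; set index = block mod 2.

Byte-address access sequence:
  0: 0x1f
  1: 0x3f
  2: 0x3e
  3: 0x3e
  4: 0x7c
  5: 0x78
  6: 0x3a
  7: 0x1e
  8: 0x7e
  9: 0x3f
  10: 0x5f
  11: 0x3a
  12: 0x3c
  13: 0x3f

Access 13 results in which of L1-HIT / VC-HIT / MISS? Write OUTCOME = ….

0: 0x1f (blk 3, set 1) → MISS  vc=[]
1: 0x3f (blk 7, set 1) → MISS  vc=[3]
2: 0x3e (blk 7, set 1) → L1-HIT  vc=[3]
3: 0x3e (blk 7, set 1) → L1-HIT  vc=[3]
4: 0x7c (blk 15, set 1) → MISS  vc=[3, 7]
5: 0x78 (blk 15, set 1) → L1-HIT  vc=[3, 7]
6: 0x3a (blk 7, set 1) → VC-HIT  vc=[3, 15]
7: 0x1e (blk 3, set 1) → VC-HIT  vc=[7, 15]
8: 0x7e (blk 15, set 1) → VC-HIT  vc=[7, 3]
9: 0x3f (blk 7, set 1) → VC-HIT  vc=[15, 3]
10: 0x5f (blk 11, set 1) → MISS  vc=[15, 3, 7]
11: 0x3a (blk 7, set 1) → VC-HIT  vc=[15, 3, 11]
12: 0x3c (blk 7, set 1) → L1-HIT  vc=[15, 3, 11]
13: 0x3f (blk 7, set 1) → L1-HIT  vc=[15, 3, 11]

OUTCOME = L1-HIT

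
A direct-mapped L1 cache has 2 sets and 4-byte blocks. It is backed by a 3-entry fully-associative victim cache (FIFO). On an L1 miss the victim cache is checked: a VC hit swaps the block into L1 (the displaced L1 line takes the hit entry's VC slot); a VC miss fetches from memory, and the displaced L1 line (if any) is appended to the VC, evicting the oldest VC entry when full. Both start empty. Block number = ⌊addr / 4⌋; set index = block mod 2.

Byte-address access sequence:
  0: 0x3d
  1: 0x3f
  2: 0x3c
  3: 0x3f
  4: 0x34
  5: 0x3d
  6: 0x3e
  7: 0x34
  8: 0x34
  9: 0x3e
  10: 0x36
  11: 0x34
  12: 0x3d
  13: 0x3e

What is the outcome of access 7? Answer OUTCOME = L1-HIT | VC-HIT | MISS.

OUTCOME = VC-HIT

0: 0x3d (blk 15, set 1) → MISS  vc=[]
1: 0x3f (blk 15, set 1) → L1-HIT  vc=[]
2: 0x3c (blk 15, set 1) → L1-HIT  vc=[]
3: 0x3f (blk 15, set 1) → L1-HIT  vc=[]
4: 0x34 (blk 13, set 1) → MISS  vc=[15]
5: 0x3d (blk 15, set 1) → VC-HIT  vc=[13]
6: 0x3e (blk 15, set 1) → L1-HIT  vc=[13]
7: 0x34 (blk 13, set 1) → VC-HIT  vc=[15]
8: 0x34 (blk 13, set 1) → L1-HIT  vc=[15]
9: 0x3e (blk 15, set 1) → VC-HIT  vc=[13]
10: 0x36 (blk 13, set 1) → VC-HIT  vc=[15]
11: 0x34 (blk 13, set 1) → L1-HIT  vc=[15]
12: 0x3d (blk 15, set 1) → VC-HIT  vc=[13]
13: 0x3e (blk 15, set 1) → L1-HIT  vc=[13]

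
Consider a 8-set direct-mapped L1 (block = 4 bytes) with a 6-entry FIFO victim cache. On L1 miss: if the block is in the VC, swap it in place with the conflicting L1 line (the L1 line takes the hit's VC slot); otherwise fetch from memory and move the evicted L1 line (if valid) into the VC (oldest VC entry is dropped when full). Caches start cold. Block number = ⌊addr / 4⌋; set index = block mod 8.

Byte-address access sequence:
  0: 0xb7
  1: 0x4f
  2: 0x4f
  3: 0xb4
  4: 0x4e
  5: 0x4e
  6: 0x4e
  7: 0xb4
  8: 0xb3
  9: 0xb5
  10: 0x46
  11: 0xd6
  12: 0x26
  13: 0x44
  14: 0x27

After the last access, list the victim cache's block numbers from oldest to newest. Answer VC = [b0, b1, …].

VC = [45, 17]

0: 0xb7 (blk 45, set 5) → MISS  vc=[]
1: 0x4f (blk 19, set 3) → MISS  vc=[]
2: 0x4f (blk 19, set 3) → L1-HIT  vc=[]
3: 0xb4 (blk 45, set 5) → L1-HIT  vc=[]
4: 0x4e (blk 19, set 3) → L1-HIT  vc=[]
5: 0x4e (blk 19, set 3) → L1-HIT  vc=[]
6: 0x4e (blk 19, set 3) → L1-HIT  vc=[]
7: 0xb4 (blk 45, set 5) → L1-HIT  vc=[]
8: 0xb3 (blk 44, set 4) → MISS  vc=[]
9: 0xb5 (blk 45, set 5) → L1-HIT  vc=[]
10: 0x46 (blk 17, set 1) → MISS  vc=[]
11: 0xd6 (blk 53, set 5) → MISS  vc=[45]
12: 0x26 (blk 9, set 1) → MISS  vc=[45, 17]
13: 0x44 (blk 17, set 1) → VC-HIT  vc=[45, 9]
14: 0x27 (blk 9, set 1) → VC-HIT  vc=[45, 17]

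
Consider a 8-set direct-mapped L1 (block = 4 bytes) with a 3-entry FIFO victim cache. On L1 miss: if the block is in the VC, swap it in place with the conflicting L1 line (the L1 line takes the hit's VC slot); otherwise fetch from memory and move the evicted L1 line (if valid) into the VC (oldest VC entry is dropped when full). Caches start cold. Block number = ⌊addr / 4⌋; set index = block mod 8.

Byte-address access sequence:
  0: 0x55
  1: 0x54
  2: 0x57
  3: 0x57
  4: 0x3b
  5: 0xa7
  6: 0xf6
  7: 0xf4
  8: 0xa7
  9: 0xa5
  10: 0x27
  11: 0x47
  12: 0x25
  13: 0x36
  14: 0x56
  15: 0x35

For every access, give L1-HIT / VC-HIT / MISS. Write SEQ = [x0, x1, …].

0: 0x55 (blk 21, set 5) → MISS  vc=[]
1: 0x54 (blk 21, set 5) → L1-HIT  vc=[]
2: 0x57 (blk 21, set 5) → L1-HIT  vc=[]
3: 0x57 (blk 21, set 5) → L1-HIT  vc=[]
4: 0x3b (blk 14, set 6) → MISS  vc=[]
5: 0xa7 (blk 41, set 1) → MISS  vc=[]
6: 0xf6 (blk 61, set 5) → MISS  vc=[21]
7: 0xf4 (blk 61, set 5) → L1-HIT  vc=[21]
8: 0xa7 (blk 41, set 1) → L1-HIT  vc=[21]
9: 0xa5 (blk 41, set 1) → L1-HIT  vc=[21]
10: 0x27 (blk 9, set 1) → MISS  vc=[21, 41]
11: 0x47 (blk 17, set 1) → MISS  vc=[21, 41, 9]
12: 0x25 (blk 9, set 1) → VC-HIT  vc=[21, 41, 17]
13: 0x36 (blk 13, set 5) → MISS  vc=[41, 17, 61]
14: 0x56 (blk 21, set 5) → MISS  vc=[17, 61, 13]
15: 0x35 (blk 13, set 5) → VC-HIT  vc=[17, 61, 21]

SEQ = [MISS, L1-HIT, L1-HIT, L1-HIT, MISS, MISS, MISS, L1-HIT, L1-HIT, L1-HIT, MISS, MISS, VC-HIT, MISS, MISS, VC-HIT]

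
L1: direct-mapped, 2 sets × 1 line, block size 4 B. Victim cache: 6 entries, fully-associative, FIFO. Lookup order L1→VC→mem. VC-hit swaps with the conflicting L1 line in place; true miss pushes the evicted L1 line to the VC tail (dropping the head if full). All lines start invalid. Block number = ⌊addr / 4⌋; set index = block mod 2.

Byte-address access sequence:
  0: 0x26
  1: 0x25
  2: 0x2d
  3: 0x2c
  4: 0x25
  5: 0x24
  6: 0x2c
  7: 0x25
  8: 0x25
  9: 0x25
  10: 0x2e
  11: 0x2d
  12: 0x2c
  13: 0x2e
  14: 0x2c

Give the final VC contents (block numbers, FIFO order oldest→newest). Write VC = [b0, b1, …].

  [0] addr=0x26 blk=9 s=1: MISS | VC []
  [1] addr=0x25 blk=9 s=1: L1-HIT | VC []
  [2] addr=0x2d blk=11 s=1: MISS | VC [9]
  [3] addr=0x2c blk=11 s=1: L1-HIT | VC [9]
  [4] addr=0x25 blk=9 s=1: VC-HIT | VC [11]
  [5] addr=0x24 blk=9 s=1: L1-HIT | VC [11]
  [6] addr=0x2c blk=11 s=1: VC-HIT | VC [9]
  [7] addr=0x25 blk=9 s=1: VC-HIT | VC [11]
  [8] addr=0x25 blk=9 s=1: L1-HIT | VC [11]
  [9] addr=0x25 blk=9 s=1: L1-HIT | VC [11]
  [10] addr=0x2e blk=11 s=1: VC-HIT | VC [9]
  [11] addr=0x2d blk=11 s=1: L1-HIT | VC [9]
  [12] addr=0x2c blk=11 s=1: L1-HIT | VC [9]
  [13] addr=0x2e blk=11 s=1: L1-HIT | VC [9]
  [14] addr=0x2c blk=11 s=1: L1-HIT | VC [9]

VC = [9]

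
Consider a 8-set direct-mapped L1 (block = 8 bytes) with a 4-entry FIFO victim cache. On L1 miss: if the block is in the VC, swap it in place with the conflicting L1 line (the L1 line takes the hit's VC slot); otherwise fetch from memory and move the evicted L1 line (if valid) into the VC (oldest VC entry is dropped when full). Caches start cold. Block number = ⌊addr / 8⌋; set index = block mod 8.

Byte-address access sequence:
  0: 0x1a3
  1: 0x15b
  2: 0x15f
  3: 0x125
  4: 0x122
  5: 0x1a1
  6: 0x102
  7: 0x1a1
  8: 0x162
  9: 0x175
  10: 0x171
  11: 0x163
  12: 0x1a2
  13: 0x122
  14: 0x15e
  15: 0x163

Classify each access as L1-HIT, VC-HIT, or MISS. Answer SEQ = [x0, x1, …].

  [0] addr=0x1a3 blk=52 s=4: MISS | VC []
  [1] addr=0x15b blk=43 s=3: MISS | VC []
  [2] addr=0x15f blk=43 s=3: L1-HIT | VC []
  [3] addr=0x125 blk=36 s=4: MISS | VC [52]
  [4] addr=0x122 blk=36 s=4: L1-HIT | VC [52]
  [5] addr=0x1a1 blk=52 s=4: VC-HIT | VC [36]
  [6] addr=0x102 blk=32 s=0: MISS | VC [36]
  [7] addr=0x1a1 blk=52 s=4: L1-HIT | VC [36]
  [8] addr=0x162 blk=44 s=4: MISS | VC [36, 52]
  [9] addr=0x175 blk=46 s=6: MISS | VC [36, 52]
  [10] addr=0x171 blk=46 s=6: L1-HIT | VC [36, 52]
  [11] addr=0x163 blk=44 s=4: L1-HIT | VC [36, 52]
  [12] addr=0x1a2 blk=52 s=4: VC-HIT | VC [36, 44]
  [13] addr=0x122 blk=36 s=4: VC-HIT | VC [52, 44]
  [14] addr=0x15e blk=43 s=3: L1-HIT | VC [52, 44]
  [15] addr=0x163 blk=44 s=4: VC-HIT | VC [52, 36]

SEQ = [MISS, MISS, L1-HIT, MISS, L1-HIT, VC-HIT, MISS, L1-HIT, MISS, MISS, L1-HIT, L1-HIT, VC-HIT, VC-HIT, L1-HIT, VC-HIT]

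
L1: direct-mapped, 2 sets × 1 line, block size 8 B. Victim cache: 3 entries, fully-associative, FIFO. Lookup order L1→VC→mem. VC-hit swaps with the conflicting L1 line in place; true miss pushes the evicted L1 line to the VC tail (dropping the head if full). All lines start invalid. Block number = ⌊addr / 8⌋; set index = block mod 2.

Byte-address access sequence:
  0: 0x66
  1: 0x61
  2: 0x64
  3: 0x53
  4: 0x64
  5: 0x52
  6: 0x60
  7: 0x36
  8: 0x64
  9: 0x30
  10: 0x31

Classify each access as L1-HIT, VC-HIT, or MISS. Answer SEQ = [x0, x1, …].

  [0] addr=0x66 blk=12 s=0: MISS | VC []
  [1] addr=0x61 blk=12 s=0: L1-HIT | VC []
  [2] addr=0x64 blk=12 s=0: L1-HIT | VC []
  [3] addr=0x53 blk=10 s=0: MISS | VC [12]
  [4] addr=0x64 blk=12 s=0: VC-HIT | VC [10]
  [5] addr=0x52 blk=10 s=0: VC-HIT | VC [12]
  [6] addr=0x60 blk=12 s=0: VC-HIT | VC [10]
  [7] addr=0x36 blk=6 s=0: MISS | VC [10, 12]
  [8] addr=0x64 blk=12 s=0: VC-HIT | VC [10, 6]
  [9] addr=0x30 blk=6 s=0: VC-HIT | VC [10, 12]
  [10] addr=0x31 blk=6 s=0: L1-HIT | VC [10, 12]

SEQ = [MISS, L1-HIT, L1-HIT, MISS, VC-HIT, VC-HIT, VC-HIT, MISS, VC-HIT, VC-HIT, L1-HIT]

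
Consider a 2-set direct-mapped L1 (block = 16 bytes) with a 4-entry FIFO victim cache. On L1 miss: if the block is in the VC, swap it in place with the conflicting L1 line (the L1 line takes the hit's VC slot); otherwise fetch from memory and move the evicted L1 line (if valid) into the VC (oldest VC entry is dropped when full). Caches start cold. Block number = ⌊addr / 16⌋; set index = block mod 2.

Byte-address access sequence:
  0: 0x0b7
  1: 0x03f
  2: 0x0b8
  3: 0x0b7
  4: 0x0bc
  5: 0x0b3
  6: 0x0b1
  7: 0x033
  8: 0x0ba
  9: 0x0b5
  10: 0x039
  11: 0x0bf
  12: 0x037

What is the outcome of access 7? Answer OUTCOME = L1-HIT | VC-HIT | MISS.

  [0] addr=0xb7 blk=11 s=1: MISS | VC []
  [1] addr=0x3f blk=3 s=1: MISS | VC [11]
  [2] addr=0xb8 blk=11 s=1: VC-HIT | VC [3]
  [3] addr=0xb7 blk=11 s=1: L1-HIT | VC [3]
  [4] addr=0xbc blk=11 s=1: L1-HIT | VC [3]
  [5] addr=0xb3 blk=11 s=1: L1-HIT | VC [3]
  [6] addr=0xb1 blk=11 s=1: L1-HIT | VC [3]
  [7] addr=0x33 blk=3 s=1: VC-HIT | VC [11]
  [8] addr=0xba blk=11 s=1: VC-HIT | VC [3]
  [9] addr=0xb5 blk=11 s=1: L1-HIT | VC [3]
  [10] addr=0x39 blk=3 s=1: VC-HIT | VC [11]
  [11] addr=0xbf blk=11 s=1: VC-HIT | VC [3]
  [12] addr=0x37 blk=3 s=1: VC-HIT | VC [11]

OUTCOME = VC-HIT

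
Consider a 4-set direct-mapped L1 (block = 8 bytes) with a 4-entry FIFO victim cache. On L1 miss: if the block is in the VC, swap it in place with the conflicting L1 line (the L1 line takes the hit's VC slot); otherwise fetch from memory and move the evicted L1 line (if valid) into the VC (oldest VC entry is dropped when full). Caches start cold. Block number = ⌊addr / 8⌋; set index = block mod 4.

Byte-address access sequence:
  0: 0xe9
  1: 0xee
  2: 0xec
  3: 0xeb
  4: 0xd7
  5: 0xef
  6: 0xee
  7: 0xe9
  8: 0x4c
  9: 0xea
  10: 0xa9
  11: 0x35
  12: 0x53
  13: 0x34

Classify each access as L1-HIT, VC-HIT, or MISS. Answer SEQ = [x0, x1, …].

#0 0xe9→b29/s1 MISS; vc=[]
#1 0xee→b29/s1 L1-HIT; vc=[]
#2 0xec→b29/s1 L1-HIT; vc=[]
#3 0xeb→b29/s1 L1-HIT; vc=[]
#4 0xd7→b26/s2 MISS; vc=[]
#5 0xef→b29/s1 L1-HIT; vc=[]
#6 0xee→b29/s1 L1-HIT; vc=[]
#7 0xe9→b29/s1 L1-HIT; vc=[]
#8 0x4c→b9/s1 MISS; vc=[29]
#9 0xea→b29/s1 VC-HIT; vc=[9]
#10 0xa9→b21/s1 MISS; vc=[9,29]
#11 0x35→b6/s2 MISS; vc=[9,29,26]
#12 0x53→b10/s2 MISS; vc=[9,29,26,6]
#13 0x34→b6/s2 VC-HIT; vc=[9,29,26,10]

SEQ = [MISS, L1-HIT, L1-HIT, L1-HIT, MISS, L1-HIT, L1-HIT, L1-HIT, MISS, VC-HIT, MISS, MISS, MISS, VC-HIT]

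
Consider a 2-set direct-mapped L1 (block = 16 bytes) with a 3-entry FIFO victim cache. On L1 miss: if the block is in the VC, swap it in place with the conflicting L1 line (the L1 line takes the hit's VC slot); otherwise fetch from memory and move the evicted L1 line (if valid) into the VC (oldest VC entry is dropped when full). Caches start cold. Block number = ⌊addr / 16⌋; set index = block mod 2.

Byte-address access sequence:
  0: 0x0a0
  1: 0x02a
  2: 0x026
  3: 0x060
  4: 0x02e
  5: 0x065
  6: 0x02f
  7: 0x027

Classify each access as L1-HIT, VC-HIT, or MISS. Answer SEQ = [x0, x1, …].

0: 0xa0 (blk 10, set 0) → MISS  vc=[]
1: 0x2a (blk 2, set 0) → MISS  vc=[10]
2: 0x26 (blk 2, set 0) → L1-HIT  vc=[10]
3: 0x60 (blk 6, set 0) → MISS  vc=[10, 2]
4: 0x2e (blk 2, set 0) → VC-HIT  vc=[10, 6]
5: 0x65 (blk 6, set 0) → VC-HIT  vc=[10, 2]
6: 0x2f (blk 2, set 0) → VC-HIT  vc=[10, 6]
7: 0x27 (blk 2, set 0) → L1-HIT  vc=[10, 6]

SEQ = [MISS, MISS, L1-HIT, MISS, VC-HIT, VC-HIT, VC-HIT, L1-HIT]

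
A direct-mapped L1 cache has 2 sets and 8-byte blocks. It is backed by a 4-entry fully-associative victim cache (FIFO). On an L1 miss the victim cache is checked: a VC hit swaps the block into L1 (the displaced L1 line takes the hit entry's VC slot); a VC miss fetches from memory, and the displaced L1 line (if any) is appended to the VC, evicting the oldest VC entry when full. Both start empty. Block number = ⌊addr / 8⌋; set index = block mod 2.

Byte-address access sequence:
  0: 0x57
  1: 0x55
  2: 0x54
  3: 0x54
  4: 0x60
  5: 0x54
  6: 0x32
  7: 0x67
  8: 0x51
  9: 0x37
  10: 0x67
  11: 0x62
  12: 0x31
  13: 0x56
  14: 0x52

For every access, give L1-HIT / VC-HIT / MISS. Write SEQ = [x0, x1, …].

  [0] addr=0x57 blk=10 s=0: MISS | VC []
  [1] addr=0x55 blk=10 s=0: L1-HIT | VC []
  [2] addr=0x54 blk=10 s=0: L1-HIT | VC []
  [3] addr=0x54 blk=10 s=0: L1-HIT | VC []
  [4] addr=0x60 blk=12 s=0: MISS | VC [10]
  [5] addr=0x54 blk=10 s=0: VC-HIT | VC [12]
  [6] addr=0x32 blk=6 s=0: MISS | VC [12, 10]
  [7] addr=0x67 blk=12 s=0: VC-HIT | VC [6, 10]
  [8] addr=0x51 blk=10 s=0: VC-HIT | VC [6, 12]
  [9] addr=0x37 blk=6 s=0: VC-HIT | VC [10, 12]
  [10] addr=0x67 blk=12 s=0: VC-HIT | VC [10, 6]
  [11] addr=0x62 blk=12 s=0: L1-HIT | VC [10, 6]
  [12] addr=0x31 blk=6 s=0: VC-HIT | VC [10, 12]
  [13] addr=0x56 blk=10 s=0: VC-HIT | VC [6, 12]
  [14] addr=0x52 blk=10 s=0: L1-HIT | VC [6, 12]

SEQ = [MISS, L1-HIT, L1-HIT, L1-HIT, MISS, VC-HIT, MISS, VC-HIT, VC-HIT, VC-HIT, VC-HIT, L1-HIT, VC-HIT, VC-HIT, L1-HIT]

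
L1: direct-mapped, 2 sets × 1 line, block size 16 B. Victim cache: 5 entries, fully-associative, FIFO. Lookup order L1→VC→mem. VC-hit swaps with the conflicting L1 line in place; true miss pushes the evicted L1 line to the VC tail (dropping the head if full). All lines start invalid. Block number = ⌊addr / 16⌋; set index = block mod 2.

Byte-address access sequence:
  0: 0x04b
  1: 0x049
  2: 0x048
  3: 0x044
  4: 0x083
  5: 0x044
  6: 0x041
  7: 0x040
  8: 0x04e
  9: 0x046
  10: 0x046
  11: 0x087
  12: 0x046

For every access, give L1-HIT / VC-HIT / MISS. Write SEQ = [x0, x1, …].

SEQ = [MISS, L1-HIT, L1-HIT, L1-HIT, MISS, VC-HIT, L1-HIT, L1-HIT, L1-HIT, L1-HIT, L1-HIT, VC-HIT, VC-HIT]

0: 0x4b (blk 4, set 0) → MISS  vc=[]
1: 0x49 (blk 4, set 0) → L1-HIT  vc=[]
2: 0x48 (blk 4, set 0) → L1-HIT  vc=[]
3: 0x44 (blk 4, set 0) → L1-HIT  vc=[]
4: 0x83 (blk 8, set 0) → MISS  vc=[4]
5: 0x44 (blk 4, set 0) → VC-HIT  vc=[8]
6: 0x41 (blk 4, set 0) → L1-HIT  vc=[8]
7: 0x40 (blk 4, set 0) → L1-HIT  vc=[8]
8: 0x4e (blk 4, set 0) → L1-HIT  vc=[8]
9: 0x46 (blk 4, set 0) → L1-HIT  vc=[8]
10: 0x46 (blk 4, set 0) → L1-HIT  vc=[8]
11: 0x87 (blk 8, set 0) → VC-HIT  vc=[4]
12: 0x46 (blk 4, set 0) → VC-HIT  vc=[8]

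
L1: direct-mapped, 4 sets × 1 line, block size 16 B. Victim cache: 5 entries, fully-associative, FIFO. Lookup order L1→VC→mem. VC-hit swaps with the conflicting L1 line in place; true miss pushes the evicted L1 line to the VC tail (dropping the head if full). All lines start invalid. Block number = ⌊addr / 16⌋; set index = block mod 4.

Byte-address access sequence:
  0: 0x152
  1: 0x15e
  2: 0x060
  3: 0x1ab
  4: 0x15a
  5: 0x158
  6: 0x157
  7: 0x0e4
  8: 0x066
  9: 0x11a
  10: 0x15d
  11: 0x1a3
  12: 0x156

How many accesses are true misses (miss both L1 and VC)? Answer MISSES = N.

  [0] addr=0x152 blk=21 s=1: MISS | VC []
  [1] addr=0x15e blk=21 s=1: L1-HIT | VC []
  [2] addr=0x60 blk=6 s=2: MISS | VC []
  [3] addr=0x1ab blk=26 s=2: MISS | VC [6]
  [4] addr=0x15a blk=21 s=1: L1-HIT | VC [6]
  [5] addr=0x158 blk=21 s=1: L1-HIT | VC [6]
  [6] addr=0x157 blk=21 s=1: L1-HIT | VC [6]
  [7] addr=0xe4 blk=14 s=2: MISS | VC [6, 26]
  [8] addr=0x66 blk=6 s=2: VC-HIT | VC [14, 26]
  [9] addr=0x11a blk=17 s=1: MISS | VC [14, 26, 21]
  [10] addr=0x15d blk=21 s=1: VC-HIT | VC [14, 26, 17]
  [11] addr=0x1a3 blk=26 s=2: VC-HIT | VC [14, 6, 17]
  [12] addr=0x156 blk=21 s=1: L1-HIT | VC [14, 6, 17]

MISSES = 5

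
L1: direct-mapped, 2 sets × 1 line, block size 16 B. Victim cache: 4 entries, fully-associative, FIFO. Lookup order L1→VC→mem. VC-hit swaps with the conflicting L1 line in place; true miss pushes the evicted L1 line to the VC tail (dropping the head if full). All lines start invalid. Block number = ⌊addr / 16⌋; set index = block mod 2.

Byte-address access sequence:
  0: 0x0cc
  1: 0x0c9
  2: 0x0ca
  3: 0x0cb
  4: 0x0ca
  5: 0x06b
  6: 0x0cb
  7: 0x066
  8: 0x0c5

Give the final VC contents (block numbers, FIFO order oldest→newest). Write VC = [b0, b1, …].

#0 0xcc→b12/s0 MISS; vc=[]
#1 0xc9→b12/s0 L1-HIT; vc=[]
#2 0xca→b12/s0 L1-HIT; vc=[]
#3 0xcb→b12/s0 L1-HIT; vc=[]
#4 0xca→b12/s0 L1-HIT; vc=[]
#5 0x6b→b6/s0 MISS; vc=[12]
#6 0xcb→b12/s0 VC-HIT; vc=[6]
#7 0x66→b6/s0 VC-HIT; vc=[12]
#8 0xc5→b12/s0 VC-HIT; vc=[6]

VC = [6]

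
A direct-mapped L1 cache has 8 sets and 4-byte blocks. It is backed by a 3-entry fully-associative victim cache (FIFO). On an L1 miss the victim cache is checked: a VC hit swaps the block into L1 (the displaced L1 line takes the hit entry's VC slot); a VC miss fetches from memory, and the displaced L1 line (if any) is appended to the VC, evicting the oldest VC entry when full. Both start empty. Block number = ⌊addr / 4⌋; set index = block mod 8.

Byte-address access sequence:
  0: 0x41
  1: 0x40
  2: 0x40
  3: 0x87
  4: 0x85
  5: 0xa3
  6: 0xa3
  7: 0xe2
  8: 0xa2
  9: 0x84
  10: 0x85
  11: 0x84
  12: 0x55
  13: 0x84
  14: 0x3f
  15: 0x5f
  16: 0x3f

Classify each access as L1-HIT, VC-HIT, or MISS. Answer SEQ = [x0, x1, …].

SEQ = [MISS, L1-HIT, L1-HIT, MISS, L1-HIT, MISS, L1-HIT, MISS, VC-HIT, L1-HIT, L1-HIT, L1-HIT, MISS, L1-HIT, MISS, MISS, VC-HIT]

  [0] addr=0x41 blk=16 s=0: MISS | VC []
  [1] addr=0x40 blk=16 s=0: L1-HIT | VC []
  [2] addr=0x40 blk=16 s=0: L1-HIT | VC []
  [3] addr=0x87 blk=33 s=1: MISS | VC []
  [4] addr=0x85 blk=33 s=1: L1-HIT | VC []
  [5] addr=0xa3 blk=40 s=0: MISS | VC [16]
  [6] addr=0xa3 blk=40 s=0: L1-HIT | VC [16]
  [7] addr=0xe2 blk=56 s=0: MISS | VC [16, 40]
  [8] addr=0xa2 blk=40 s=0: VC-HIT | VC [16, 56]
  [9] addr=0x84 blk=33 s=1: L1-HIT | VC [16, 56]
  [10] addr=0x85 blk=33 s=1: L1-HIT | VC [16, 56]
  [11] addr=0x84 blk=33 s=1: L1-HIT | VC [16, 56]
  [12] addr=0x55 blk=21 s=5: MISS | VC [16, 56]
  [13] addr=0x84 blk=33 s=1: L1-HIT | VC [16, 56]
  [14] addr=0x3f blk=15 s=7: MISS | VC [16, 56]
  [15] addr=0x5f blk=23 s=7: MISS | VC [16, 56, 15]
  [16] addr=0x3f blk=15 s=7: VC-HIT | VC [16, 56, 23]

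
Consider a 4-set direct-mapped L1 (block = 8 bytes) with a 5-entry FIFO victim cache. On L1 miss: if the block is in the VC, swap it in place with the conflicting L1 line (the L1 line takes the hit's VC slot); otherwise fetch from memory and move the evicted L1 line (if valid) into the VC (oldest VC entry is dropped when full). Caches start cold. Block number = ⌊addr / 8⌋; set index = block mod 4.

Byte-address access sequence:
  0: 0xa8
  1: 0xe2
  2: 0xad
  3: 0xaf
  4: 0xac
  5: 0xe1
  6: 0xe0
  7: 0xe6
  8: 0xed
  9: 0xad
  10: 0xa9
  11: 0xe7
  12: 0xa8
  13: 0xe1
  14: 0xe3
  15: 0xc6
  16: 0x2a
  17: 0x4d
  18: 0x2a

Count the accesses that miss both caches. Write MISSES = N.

MISSES = 6

  [0] addr=0xa8 blk=21 s=1: MISS | VC []
  [1] addr=0xe2 blk=28 s=0: MISS | VC []
  [2] addr=0xad blk=21 s=1: L1-HIT | VC []
  [3] addr=0xaf blk=21 s=1: L1-HIT | VC []
  [4] addr=0xac blk=21 s=1: L1-HIT | VC []
  [5] addr=0xe1 blk=28 s=0: L1-HIT | VC []
  [6] addr=0xe0 blk=28 s=0: L1-HIT | VC []
  [7] addr=0xe6 blk=28 s=0: L1-HIT | VC []
  [8] addr=0xed blk=29 s=1: MISS | VC [21]
  [9] addr=0xad blk=21 s=1: VC-HIT | VC [29]
  [10] addr=0xa9 blk=21 s=1: L1-HIT | VC [29]
  [11] addr=0xe7 blk=28 s=0: L1-HIT | VC [29]
  [12] addr=0xa8 blk=21 s=1: L1-HIT | VC [29]
  [13] addr=0xe1 blk=28 s=0: L1-HIT | VC [29]
  [14] addr=0xe3 blk=28 s=0: L1-HIT | VC [29]
  [15] addr=0xc6 blk=24 s=0: MISS | VC [29, 28]
  [16] addr=0x2a blk=5 s=1: MISS | VC [29, 28, 21]
  [17] addr=0x4d blk=9 s=1: MISS | VC [29, 28, 21, 5]
  [18] addr=0x2a blk=5 s=1: VC-HIT | VC [29, 28, 21, 9]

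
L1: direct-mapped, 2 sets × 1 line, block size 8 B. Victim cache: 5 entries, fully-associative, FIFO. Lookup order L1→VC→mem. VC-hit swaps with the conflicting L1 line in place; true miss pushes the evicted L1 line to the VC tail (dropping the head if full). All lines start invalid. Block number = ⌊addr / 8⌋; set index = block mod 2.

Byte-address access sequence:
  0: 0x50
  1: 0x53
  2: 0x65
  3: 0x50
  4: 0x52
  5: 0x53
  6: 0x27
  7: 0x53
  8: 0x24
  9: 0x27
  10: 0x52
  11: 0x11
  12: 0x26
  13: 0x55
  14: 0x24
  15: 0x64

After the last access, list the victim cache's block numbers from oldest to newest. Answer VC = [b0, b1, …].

0: 0x50 (blk 10, set 0) → MISS  vc=[]
1: 0x53 (blk 10, set 0) → L1-HIT  vc=[]
2: 0x65 (blk 12, set 0) → MISS  vc=[10]
3: 0x50 (blk 10, set 0) → VC-HIT  vc=[12]
4: 0x52 (blk 10, set 0) → L1-HIT  vc=[12]
5: 0x53 (blk 10, set 0) → L1-HIT  vc=[12]
6: 0x27 (blk 4, set 0) → MISS  vc=[12, 10]
7: 0x53 (blk 10, set 0) → VC-HIT  vc=[12, 4]
8: 0x24 (blk 4, set 0) → VC-HIT  vc=[12, 10]
9: 0x27 (blk 4, set 0) → L1-HIT  vc=[12, 10]
10: 0x52 (blk 10, set 0) → VC-HIT  vc=[12, 4]
11: 0x11 (blk 2, set 0) → MISS  vc=[12, 4, 10]
12: 0x26 (blk 4, set 0) → VC-HIT  vc=[12, 2, 10]
13: 0x55 (blk 10, set 0) → VC-HIT  vc=[12, 2, 4]
14: 0x24 (blk 4, set 0) → VC-HIT  vc=[12, 2, 10]
15: 0x64 (blk 12, set 0) → VC-HIT  vc=[4, 2, 10]

VC = [4, 2, 10]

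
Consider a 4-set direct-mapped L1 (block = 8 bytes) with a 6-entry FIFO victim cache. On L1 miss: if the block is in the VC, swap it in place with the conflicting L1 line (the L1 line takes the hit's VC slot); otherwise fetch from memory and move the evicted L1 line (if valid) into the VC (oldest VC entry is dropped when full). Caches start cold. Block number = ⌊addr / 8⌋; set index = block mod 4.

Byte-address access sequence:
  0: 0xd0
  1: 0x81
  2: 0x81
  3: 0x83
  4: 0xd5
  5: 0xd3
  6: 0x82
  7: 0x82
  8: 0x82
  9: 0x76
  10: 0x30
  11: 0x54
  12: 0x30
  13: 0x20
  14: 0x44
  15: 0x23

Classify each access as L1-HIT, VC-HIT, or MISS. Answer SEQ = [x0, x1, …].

0: 0xd0 (blk 26, set 2) → MISS  vc=[]
1: 0x81 (blk 16, set 0) → MISS  vc=[]
2: 0x81 (blk 16, set 0) → L1-HIT  vc=[]
3: 0x83 (blk 16, set 0) → L1-HIT  vc=[]
4: 0xd5 (blk 26, set 2) → L1-HIT  vc=[]
5: 0xd3 (blk 26, set 2) → L1-HIT  vc=[]
6: 0x82 (blk 16, set 0) → L1-HIT  vc=[]
7: 0x82 (blk 16, set 0) → L1-HIT  vc=[]
8: 0x82 (blk 16, set 0) → L1-HIT  vc=[]
9: 0x76 (blk 14, set 2) → MISS  vc=[26]
10: 0x30 (blk 6, set 2) → MISS  vc=[26, 14]
11: 0x54 (blk 10, set 2) → MISS  vc=[26, 14, 6]
12: 0x30 (blk 6, set 2) → VC-HIT  vc=[26, 14, 10]
13: 0x20 (blk 4, set 0) → MISS  vc=[26, 14, 10, 16]
14: 0x44 (blk 8, set 0) → MISS  vc=[26, 14, 10, 16, 4]
15: 0x23 (blk 4, set 0) → VC-HIT  vc=[26, 14, 10, 16, 8]

SEQ = [MISS, MISS, L1-HIT, L1-HIT, L1-HIT, L1-HIT, L1-HIT, L1-HIT, L1-HIT, MISS, MISS, MISS, VC-HIT, MISS, MISS, VC-HIT]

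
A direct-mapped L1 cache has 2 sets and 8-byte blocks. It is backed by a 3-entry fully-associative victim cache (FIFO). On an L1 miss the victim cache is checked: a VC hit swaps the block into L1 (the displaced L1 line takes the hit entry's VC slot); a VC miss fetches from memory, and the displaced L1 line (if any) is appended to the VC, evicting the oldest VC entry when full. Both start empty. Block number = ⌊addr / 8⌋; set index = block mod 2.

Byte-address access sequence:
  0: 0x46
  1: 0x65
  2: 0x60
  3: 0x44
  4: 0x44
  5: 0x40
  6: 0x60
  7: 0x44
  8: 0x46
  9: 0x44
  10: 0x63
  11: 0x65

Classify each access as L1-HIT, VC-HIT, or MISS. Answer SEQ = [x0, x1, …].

SEQ = [MISS, MISS, L1-HIT, VC-HIT, L1-HIT, L1-HIT, VC-HIT, VC-HIT, L1-HIT, L1-HIT, VC-HIT, L1-HIT]

0: 0x46 (blk 8, set 0) → MISS  vc=[]
1: 0x65 (blk 12, set 0) → MISS  vc=[8]
2: 0x60 (blk 12, set 0) → L1-HIT  vc=[8]
3: 0x44 (blk 8, set 0) → VC-HIT  vc=[12]
4: 0x44 (blk 8, set 0) → L1-HIT  vc=[12]
5: 0x40 (blk 8, set 0) → L1-HIT  vc=[12]
6: 0x60 (blk 12, set 0) → VC-HIT  vc=[8]
7: 0x44 (blk 8, set 0) → VC-HIT  vc=[12]
8: 0x46 (blk 8, set 0) → L1-HIT  vc=[12]
9: 0x44 (blk 8, set 0) → L1-HIT  vc=[12]
10: 0x63 (blk 12, set 0) → VC-HIT  vc=[8]
11: 0x65 (blk 12, set 0) → L1-HIT  vc=[8]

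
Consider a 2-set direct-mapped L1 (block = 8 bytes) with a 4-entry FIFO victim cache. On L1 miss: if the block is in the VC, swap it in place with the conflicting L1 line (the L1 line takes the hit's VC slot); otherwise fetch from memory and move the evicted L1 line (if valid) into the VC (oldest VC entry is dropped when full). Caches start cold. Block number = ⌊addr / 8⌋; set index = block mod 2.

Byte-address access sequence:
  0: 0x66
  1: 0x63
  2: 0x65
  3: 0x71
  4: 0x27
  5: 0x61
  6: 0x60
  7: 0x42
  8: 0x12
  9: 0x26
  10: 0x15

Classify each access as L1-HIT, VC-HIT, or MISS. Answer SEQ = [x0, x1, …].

SEQ = [MISS, L1-HIT, L1-HIT, MISS, MISS, VC-HIT, L1-HIT, MISS, MISS, VC-HIT, VC-HIT]

0: 0x66 (blk 12, set 0) → MISS  vc=[]
1: 0x63 (blk 12, set 0) → L1-HIT  vc=[]
2: 0x65 (blk 12, set 0) → L1-HIT  vc=[]
3: 0x71 (blk 14, set 0) → MISS  vc=[12]
4: 0x27 (blk 4, set 0) → MISS  vc=[12, 14]
5: 0x61 (blk 12, set 0) → VC-HIT  vc=[4, 14]
6: 0x60 (blk 12, set 0) → L1-HIT  vc=[4, 14]
7: 0x42 (blk 8, set 0) → MISS  vc=[4, 14, 12]
8: 0x12 (blk 2, set 0) → MISS  vc=[4, 14, 12, 8]
9: 0x26 (blk 4, set 0) → VC-HIT  vc=[2, 14, 12, 8]
10: 0x15 (blk 2, set 0) → VC-HIT  vc=[4, 14, 12, 8]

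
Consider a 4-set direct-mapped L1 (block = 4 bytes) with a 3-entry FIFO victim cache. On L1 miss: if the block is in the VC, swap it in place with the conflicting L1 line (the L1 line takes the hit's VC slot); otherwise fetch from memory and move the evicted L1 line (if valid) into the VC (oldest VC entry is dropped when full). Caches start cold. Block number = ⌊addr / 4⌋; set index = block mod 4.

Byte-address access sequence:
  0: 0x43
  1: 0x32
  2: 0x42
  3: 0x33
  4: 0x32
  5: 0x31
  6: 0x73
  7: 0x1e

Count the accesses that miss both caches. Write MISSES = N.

0: 0x43 (blk 16, set 0) → MISS  vc=[]
1: 0x32 (blk 12, set 0) → MISS  vc=[16]
2: 0x42 (blk 16, set 0) → VC-HIT  vc=[12]
3: 0x33 (blk 12, set 0) → VC-HIT  vc=[16]
4: 0x32 (blk 12, set 0) → L1-HIT  vc=[16]
5: 0x31 (blk 12, set 0) → L1-HIT  vc=[16]
6: 0x73 (blk 28, set 0) → MISS  vc=[16, 12]
7: 0x1e (blk 7, set 3) → MISS  vc=[16, 12]

MISSES = 4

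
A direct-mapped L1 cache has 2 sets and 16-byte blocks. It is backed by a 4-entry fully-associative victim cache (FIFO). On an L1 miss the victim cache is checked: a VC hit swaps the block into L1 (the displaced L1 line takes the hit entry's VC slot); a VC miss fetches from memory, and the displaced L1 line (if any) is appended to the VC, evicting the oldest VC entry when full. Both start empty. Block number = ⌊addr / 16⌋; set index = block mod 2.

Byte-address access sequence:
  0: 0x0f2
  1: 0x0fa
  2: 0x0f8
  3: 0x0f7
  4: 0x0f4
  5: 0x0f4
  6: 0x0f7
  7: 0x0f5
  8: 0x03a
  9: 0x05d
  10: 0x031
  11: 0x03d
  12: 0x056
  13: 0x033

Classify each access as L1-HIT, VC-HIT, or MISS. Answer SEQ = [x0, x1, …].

#0 0xf2→b15/s1 MISS; vc=[]
#1 0xfa→b15/s1 L1-HIT; vc=[]
#2 0xf8→b15/s1 L1-HIT; vc=[]
#3 0xf7→b15/s1 L1-HIT; vc=[]
#4 0xf4→b15/s1 L1-HIT; vc=[]
#5 0xf4→b15/s1 L1-HIT; vc=[]
#6 0xf7→b15/s1 L1-HIT; vc=[]
#7 0xf5→b15/s1 L1-HIT; vc=[]
#8 0x3a→b3/s1 MISS; vc=[15]
#9 0x5d→b5/s1 MISS; vc=[15,3]
#10 0x31→b3/s1 VC-HIT; vc=[15,5]
#11 0x3d→b3/s1 L1-HIT; vc=[15,5]
#12 0x56→b5/s1 VC-HIT; vc=[15,3]
#13 0x33→b3/s1 VC-HIT; vc=[15,5]

SEQ = [MISS, L1-HIT, L1-HIT, L1-HIT, L1-HIT, L1-HIT, L1-HIT, L1-HIT, MISS, MISS, VC-HIT, L1-HIT, VC-HIT, VC-HIT]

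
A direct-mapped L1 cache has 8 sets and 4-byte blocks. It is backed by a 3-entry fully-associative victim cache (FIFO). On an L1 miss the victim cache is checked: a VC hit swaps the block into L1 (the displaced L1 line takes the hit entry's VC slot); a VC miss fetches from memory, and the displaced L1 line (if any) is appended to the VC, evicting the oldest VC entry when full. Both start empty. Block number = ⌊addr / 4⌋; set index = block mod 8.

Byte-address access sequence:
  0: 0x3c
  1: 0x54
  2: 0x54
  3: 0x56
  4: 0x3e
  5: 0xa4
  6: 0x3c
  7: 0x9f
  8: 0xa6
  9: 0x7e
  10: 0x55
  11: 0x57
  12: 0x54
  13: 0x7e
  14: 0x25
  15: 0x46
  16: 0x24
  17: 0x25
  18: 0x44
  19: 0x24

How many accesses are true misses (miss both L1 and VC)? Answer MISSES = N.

#0 0x3c→b15/s7 MISS; vc=[]
#1 0x54→b21/s5 MISS; vc=[]
#2 0x54→b21/s5 L1-HIT; vc=[]
#3 0x56→b21/s5 L1-HIT; vc=[]
#4 0x3e→b15/s7 L1-HIT; vc=[]
#5 0xa4→b41/s1 MISS; vc=[]
#6 0x3c→b15/s7 L1-HIT; vc=[]
#7 0x9f→b39/s7 MISS; vc=[15]
#8 0xa6→b41/s1 L1-HIT; vc=[15]
#9 0x7e→b31/s7 MISS; vc=[15,39]
#10 0x55→b21/s5 L1-HIT; vc=[15,39]
#11 0x57→b21/s5 L1-HIT; vc=[15,39]
#12 0x54→b21/s5 L1-HIT; vc=[15,39]
#13 0x7e→b31/s7 L1-HIT; vc=[15,39]
#14 0x25→b9/s1 MISS; vc=[15,39,41]
#15 0x46→b17/s1 MISS; vc=[39,41,9]
#16 0x24→b9/s1 VC-HIT; vc=[39,41,17]
#17 0x25→b9/s1 L1-HIT; vc=[39,41,17]
#18 0x44→b17/s1 VC-HIT; vc=[39,41,9]
#19 0x24→b9/s1 VC-HIT; vc=[39,41,17]

MISSES = 7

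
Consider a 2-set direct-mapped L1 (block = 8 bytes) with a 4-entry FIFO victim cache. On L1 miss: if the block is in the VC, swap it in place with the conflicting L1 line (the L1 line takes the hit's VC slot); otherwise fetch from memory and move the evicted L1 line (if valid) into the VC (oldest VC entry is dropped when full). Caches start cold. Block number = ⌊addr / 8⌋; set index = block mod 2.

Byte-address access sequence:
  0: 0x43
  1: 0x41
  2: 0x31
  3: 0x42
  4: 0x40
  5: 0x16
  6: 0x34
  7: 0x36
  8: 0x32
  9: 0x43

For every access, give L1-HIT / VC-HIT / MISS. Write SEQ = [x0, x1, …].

SEQ = [MISS, L1-HIT, MISS, VC-HIT, L1-HIT, MISS, VC-HIT, L1-HIT, L1-HIT, VC-HIT]

#0 0x43→b8/s0 MISS; vc=[]
#1 0x41→b8/s0 L1-HIT; vc=[]
#2 0x31→b6/s0 MISS; vc=[8]
#3 0x42→b8/s0 VC-HIT; vc=[6]
#4 0x40→b8/s0 L1-HIT; vc=[6]
#5 0x16→b2/s0 MISS; vc=[6,8]
#6 0x34→b6/s0 VC-HIT; vc=[2,8]
#7 0x36→b6/s0 L1-HIT; vc=[2,8]
#8 0x32→b6/s0 L1-HIT; vc=[2,8]
#9 0x43→b8/s0 VC-HIT; vc=[2,6]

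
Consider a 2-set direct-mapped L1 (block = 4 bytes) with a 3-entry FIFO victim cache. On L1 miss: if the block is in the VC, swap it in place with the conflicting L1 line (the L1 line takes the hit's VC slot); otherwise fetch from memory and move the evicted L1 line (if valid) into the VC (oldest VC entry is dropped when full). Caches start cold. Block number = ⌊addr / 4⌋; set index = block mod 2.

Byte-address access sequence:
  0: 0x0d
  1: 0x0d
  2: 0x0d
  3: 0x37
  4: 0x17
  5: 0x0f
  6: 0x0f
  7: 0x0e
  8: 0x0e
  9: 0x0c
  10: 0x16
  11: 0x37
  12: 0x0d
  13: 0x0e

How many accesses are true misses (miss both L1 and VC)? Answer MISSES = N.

#0 0xd→b3/s1 MISS; vc=[]
#1 0xd→b3/s1 L1-HIT; vc=[]
#2 0xd→b3/s1 L1-HIT; vc=[]
#3 0x37→b13/s1 MISS; vc=[3]
#4 0x17→b5/s1 MISS; vc=[3,13]
#5 0xf→b3/s1 VC-HIT; vc=[5,13]
#6 0xf→b3/s1 L1-HIT; vc=[5,13]
#7 0xe→b3/s1 L1-HIT; vc=[5,13]
#8 0xe→b3/s1 L1-HIT; vc=[5,13]
#9 0xc→b3/s1 L1-HIT; vc=[5,13]
#10 0x16→b5/s1 VC-HIT; vc=[3,13]
#11 0x37→b13/s1 VC-HIT; vc=[3,5]
#12 0xd→b3/s1 VC-HIT; vc=[13,5]
#13 0xe→b3/s1 L1-HIT; vc=[13,5]

MISSES = 3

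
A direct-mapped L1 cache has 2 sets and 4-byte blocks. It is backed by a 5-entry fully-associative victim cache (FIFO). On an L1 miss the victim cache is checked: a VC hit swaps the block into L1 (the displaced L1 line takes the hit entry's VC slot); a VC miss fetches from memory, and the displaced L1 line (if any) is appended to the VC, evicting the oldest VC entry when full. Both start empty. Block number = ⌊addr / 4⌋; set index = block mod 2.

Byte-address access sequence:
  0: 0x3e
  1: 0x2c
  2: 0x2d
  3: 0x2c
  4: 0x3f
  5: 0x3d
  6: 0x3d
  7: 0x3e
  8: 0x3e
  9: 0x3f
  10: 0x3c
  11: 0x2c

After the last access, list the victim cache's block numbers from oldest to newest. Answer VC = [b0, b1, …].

VC = [15]

#0 0x3e→b15/s1 MISS; vc=[]
#1 0x2c→b11/s1 MISS; vc=[15]
#2 0x2d→b11/s1 L1-HIT; vc=[15]
#3 0x2c→b11/s1 L1-HIT; vc=[15]
#4 0x3f→b15/s1 VC-HIT; vc=[11]
#5 0x3d→b15/s1 L1-HIT; vc=[11]
#6 0x3d→b15/s1 L1-HIT; vc=[11]
#7 0x3e→b15/s1 L1-HIT; vc=[11]
#8 0x3e→b15/s1 L1-HIT; vc=[11]
#9 0x3f→b15/s1 L1-HIT; vc=[11]
#10 0x3c→b15/s1 L1-HIT; vc=[11]
#11 0x2c→b11/s1 VC-HIT; vc=[15]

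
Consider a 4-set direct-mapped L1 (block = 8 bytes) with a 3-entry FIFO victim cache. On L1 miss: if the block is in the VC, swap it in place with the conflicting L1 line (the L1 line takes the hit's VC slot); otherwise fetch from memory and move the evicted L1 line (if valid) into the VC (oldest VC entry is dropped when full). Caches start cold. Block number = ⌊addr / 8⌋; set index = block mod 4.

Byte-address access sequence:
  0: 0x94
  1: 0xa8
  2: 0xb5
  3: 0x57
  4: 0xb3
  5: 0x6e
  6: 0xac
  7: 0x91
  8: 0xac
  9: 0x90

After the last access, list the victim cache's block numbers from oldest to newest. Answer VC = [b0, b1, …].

  [0] addr=0x94 blk=18 s=2: MISS | VC []
  [1] addr=0xa8 blk=21 s=1: MISS | VC []
  [2] addr=0xb5 blk=22 s=2: MISS | VC [18]
  [3] addr=0x57 blk=10 s=2: MISS | VC [18, 22]
  [4] addr=0xb3 blk=22 s=2: VC-HIT | VC [18, 10]
  [5] addr=0x6e blk=13 s=1: MISS | VC [18, 10, 21]
  [6] addr=0xac blk=21 s=1: VC-HIT | VC [18, 10, 13]
  [7] addr=0x91 blk=18 s=2: VC-HIT | VC [22, 10, 13]
  [8] addr=0xac blk=21 s=1: L1-HIT | VC [22, 10, 13]
  [9] addr=0x90 blk=18 s=2: L1-HIT | VC [22, 10, 13]

VC = [22, 10, 13]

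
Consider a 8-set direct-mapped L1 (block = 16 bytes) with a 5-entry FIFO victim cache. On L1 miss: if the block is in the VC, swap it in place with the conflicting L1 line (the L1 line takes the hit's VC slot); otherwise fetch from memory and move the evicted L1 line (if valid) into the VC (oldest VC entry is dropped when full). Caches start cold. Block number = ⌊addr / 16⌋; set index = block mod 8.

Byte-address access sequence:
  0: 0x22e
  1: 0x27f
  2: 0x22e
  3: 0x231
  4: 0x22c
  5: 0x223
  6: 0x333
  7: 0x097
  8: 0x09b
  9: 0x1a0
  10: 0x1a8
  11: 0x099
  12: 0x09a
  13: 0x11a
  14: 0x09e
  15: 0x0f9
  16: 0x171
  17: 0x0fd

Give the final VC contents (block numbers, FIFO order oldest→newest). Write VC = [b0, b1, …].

#0 0x22e→b34/s2 MISS; vc=[]
#1 0x27f→b39/s7 MISS; vc=[]
#2 0x22e→b34/s2 L1-HIT; vc=[]
#3 0x231→b35/s3 MISS; vc=[]
#4 0x22c→b34/s2 L1-HIT; vc=[]
#5 0x223→b34/s2 L1-HIT; vc=[]
#6 0x333→b51/s3 MISS; vc=[35]
#7 0x97→b9/s1 MISS; vc=[35]
#8 0x9b→b9/s1 L1-HIT; vc=[35]
#9 0x1a0→b26/s2 MISS; vc=[35,34]
#10 0x1a8→b26/s2 L1-HIT; vc=[35,34]
#11 0x99→b9/s1 L1-HIT; vc=[35,34]
#12 0x9a→b9/s1 L1-HIT; vc=[35,34]
#13 0x11a→b17/s1 MISS; vc=[35,34,9]
#14 0x9e→b9/s1 VC-HIT; vc=[35,34,17]
#15 0xf9→b15/s7 MISS; vc=[35,34,17,39]
#16 0x171→b23/s7 MISS; vc=[35,34,17,39,15]
#17 0xfd→b15/s7 VC-HIT; vc=[35,34,17,39,23]

VC = [35, 34, 17, 39, 23]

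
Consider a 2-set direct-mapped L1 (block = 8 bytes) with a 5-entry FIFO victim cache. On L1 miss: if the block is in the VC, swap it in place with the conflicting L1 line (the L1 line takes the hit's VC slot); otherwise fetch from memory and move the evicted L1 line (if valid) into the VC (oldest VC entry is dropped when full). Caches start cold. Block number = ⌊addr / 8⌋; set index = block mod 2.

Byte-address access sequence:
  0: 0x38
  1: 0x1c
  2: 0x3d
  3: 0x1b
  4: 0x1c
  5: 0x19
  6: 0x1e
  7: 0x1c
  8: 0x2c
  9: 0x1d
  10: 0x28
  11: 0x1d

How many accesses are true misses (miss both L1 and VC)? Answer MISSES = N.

MISSES = 3

  [0] addr=0x38 blk=7 s=1: MISS | VC []
  [1] addr=0x1c blk=3 s=1: MISS | VC [7]
  [2] addr=0x3d blk=7 s=1: VC-HIT | VC [3]
  [3] addr=0x1b blk=3 s=1: VC-HIT | VC [7]
  [4] addr=0x1c blk=3 s=1: L1-HIT | VC [7]
  [5] addr=0x19 blk=3 s=1: L1-HIT | VC [7]
  [6] addr=0x1e blk=3 s=1: L1-HIT | VC [7]
  [7] addr=0x1c blk=3 s=1: L1-HIT | VC [7]
  [8] addr=0x2c blk=5 s=1: MISS | VC [7, 3]
  [9] addr=0x1d blk=3 s=1: VC-HIT | VC [7, 5]
  [10] addr=0x28 blk=5 s=1: VC-HIT | VC [7, 3]
  [11] addr=0x1d blk=3 s=1: VC-HIT | VC [7, 5]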